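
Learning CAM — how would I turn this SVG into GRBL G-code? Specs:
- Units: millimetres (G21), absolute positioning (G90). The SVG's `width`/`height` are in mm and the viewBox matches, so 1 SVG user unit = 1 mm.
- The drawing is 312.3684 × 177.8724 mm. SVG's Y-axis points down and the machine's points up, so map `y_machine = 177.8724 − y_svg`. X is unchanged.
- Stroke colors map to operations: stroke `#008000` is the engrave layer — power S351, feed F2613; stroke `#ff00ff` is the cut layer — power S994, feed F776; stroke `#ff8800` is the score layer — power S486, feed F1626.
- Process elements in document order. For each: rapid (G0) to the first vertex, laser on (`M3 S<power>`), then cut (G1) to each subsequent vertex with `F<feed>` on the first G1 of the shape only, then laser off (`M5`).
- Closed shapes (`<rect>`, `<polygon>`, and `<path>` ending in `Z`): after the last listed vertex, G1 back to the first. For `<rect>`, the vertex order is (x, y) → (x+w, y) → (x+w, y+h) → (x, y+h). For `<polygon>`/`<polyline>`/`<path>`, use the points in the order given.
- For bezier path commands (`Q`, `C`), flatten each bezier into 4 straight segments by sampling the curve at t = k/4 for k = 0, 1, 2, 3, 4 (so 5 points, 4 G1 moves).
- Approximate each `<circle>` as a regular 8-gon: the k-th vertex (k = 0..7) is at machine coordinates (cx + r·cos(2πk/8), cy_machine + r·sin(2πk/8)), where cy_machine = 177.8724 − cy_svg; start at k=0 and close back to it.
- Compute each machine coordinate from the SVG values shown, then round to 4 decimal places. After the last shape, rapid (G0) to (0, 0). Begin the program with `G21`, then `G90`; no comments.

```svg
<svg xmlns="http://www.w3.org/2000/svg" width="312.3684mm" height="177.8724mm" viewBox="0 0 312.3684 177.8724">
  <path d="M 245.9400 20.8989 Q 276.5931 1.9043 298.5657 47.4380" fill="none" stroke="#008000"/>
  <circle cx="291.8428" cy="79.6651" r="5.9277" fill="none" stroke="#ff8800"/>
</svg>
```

G21
G90
G0 X245.9400 Y156.9735
M3 S351
G1 X260.7240 Y162.4378 F2613
G1 X274.4230 Y159.8360
G1 X287.0369 Y149.1682
G1 X298.5657 Y130.4344
M5
G0 X297.7705 Y98.2073
M3 S486
G1 X296.0343 Y102.3988 F1626
G1 X291.8428 Y104.1350
G1 X287.6513 Y102.3988
G1 X285.9151 Y98.2073
G1 X287.6513 Y94.0158
G1 X291.8428 Y92.2796
G1 X296.0343 Y94.0158
G1 X297.7705 Y98.2073
M5
G0 X0.0000 Y0.0000

viewBox `0 0 312.3684 177.8724` with mm width/height → 1 unit = 1 mm. Flip: y_m = 177.8724 − y_svg.

**Shape 1** — `<path>` quadratic bezier, stroke `#008000` → engrave (S351, F2613). Control points (SVG): P0=(245.9400,20.8989), P1=(276.5931,1.9043), P2=(298.5657,47.4380); sampled at t=k/4. Machine vertices: (245.9400,156.9735) → (260.7240,162.4378) → (274.4230,159.8360) → (287.0369,149.1682) → (298.5657,130.4344). Open path.

**Shape 2** — `<circle>` circle, stroke `#ff8800` → score (S486, F1626). Machine vertices: (297.7705,98.2073) → (296.0343,102.3988) → (291.8428,104.1350) → (287.6513,102.3988) → (285.9151,98.2073) → (287.6513,94.0158) → (291.8428,92.2796) → (296.0343,94.0158) → (297.7705,98.2073). Closed: final G1 returns to the first vertex.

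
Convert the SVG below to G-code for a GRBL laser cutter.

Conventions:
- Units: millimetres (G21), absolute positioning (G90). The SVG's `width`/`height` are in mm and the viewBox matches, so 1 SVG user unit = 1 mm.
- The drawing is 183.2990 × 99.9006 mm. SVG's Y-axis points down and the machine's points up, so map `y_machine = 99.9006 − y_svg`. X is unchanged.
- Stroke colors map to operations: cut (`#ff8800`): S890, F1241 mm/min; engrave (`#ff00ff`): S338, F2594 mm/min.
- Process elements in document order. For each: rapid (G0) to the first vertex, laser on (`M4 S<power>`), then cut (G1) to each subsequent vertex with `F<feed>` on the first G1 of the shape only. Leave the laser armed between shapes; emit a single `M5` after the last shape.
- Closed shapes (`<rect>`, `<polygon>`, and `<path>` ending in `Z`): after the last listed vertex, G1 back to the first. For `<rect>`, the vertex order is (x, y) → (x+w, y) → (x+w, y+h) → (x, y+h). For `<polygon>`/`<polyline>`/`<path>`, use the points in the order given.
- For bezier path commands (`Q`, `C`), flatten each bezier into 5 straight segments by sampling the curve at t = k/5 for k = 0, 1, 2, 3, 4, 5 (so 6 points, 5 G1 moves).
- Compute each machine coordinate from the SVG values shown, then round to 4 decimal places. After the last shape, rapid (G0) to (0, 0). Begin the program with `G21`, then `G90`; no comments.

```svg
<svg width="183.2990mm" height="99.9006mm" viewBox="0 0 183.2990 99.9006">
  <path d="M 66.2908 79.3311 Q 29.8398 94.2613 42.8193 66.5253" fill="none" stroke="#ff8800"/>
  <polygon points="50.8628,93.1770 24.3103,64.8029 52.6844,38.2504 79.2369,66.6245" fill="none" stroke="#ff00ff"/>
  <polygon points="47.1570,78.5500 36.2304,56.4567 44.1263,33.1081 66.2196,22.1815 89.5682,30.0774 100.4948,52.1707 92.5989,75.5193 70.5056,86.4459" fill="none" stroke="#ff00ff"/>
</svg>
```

1 u = 1 mm; y_m = 99.9006 − y.

[1] `<path>` quadratic bezier, #ff8800→cut S890 F1241: (66.2908,20.5695) → (53.6876,16.3041) → (45.0389,15.4519) → (40.3446,18.0131) → (39.6047,23.9875) → (42.8193,33.3753)

[2] `<polygon>` regular polygon, #ff00ff→engrave S338 F2594: (50.8628,6.7236) → (24.3103,35.0977) → (52.6844,61.6502) → (79.2369,33.2761) → (50.8628,6.7236) (closed)

[3] `<polygon>` regular polygon, #ff00ff→engrave S338 F2594: (47.1570,21.3506) → (36.2304,43.4439) → (44.1263,66.7925) → (66.2196,77.7191) → (89.5682,69.8232) → (100.4948,47.7299) → (92.5989,24.3813) → (70.5056,13.4547) → (47.1570,21.3506) (closed)

G21
G90
G0 X66.2908 Y20.5695
M4 S890
G1 X53.6876 Y16.3041 F1241
G1 X45.0389 Y15.4519
G1 X40.3446 Y18.0131
G1 X39.6047 Y23.9875
G1 X42.8193 Y33.3753
G0 X50.8628 Y6.7236
M4 S338
G1 X24.3103 Y35.0977 F2594
G1 X52.6844 Y61.6502
G1 X79.2369 Y33.2761
G1 X50.8628 Y6.7236
G0 X47.1570 Y21.3506
M4 S338
G1 X36.2304 Y43.4439 F2594
G1 X44.1263 Y66.7925
G1 X66.2196 Y77.7191
G1 X89.5682 Y69.8232
G1 X100.4948 Y47.7299
G1 X92.5989 Y24.3813
G1 X70.5056 Y13.4547
G1 X47.1570 Y21.3506
M5
G0 X0.0000 Y0.0000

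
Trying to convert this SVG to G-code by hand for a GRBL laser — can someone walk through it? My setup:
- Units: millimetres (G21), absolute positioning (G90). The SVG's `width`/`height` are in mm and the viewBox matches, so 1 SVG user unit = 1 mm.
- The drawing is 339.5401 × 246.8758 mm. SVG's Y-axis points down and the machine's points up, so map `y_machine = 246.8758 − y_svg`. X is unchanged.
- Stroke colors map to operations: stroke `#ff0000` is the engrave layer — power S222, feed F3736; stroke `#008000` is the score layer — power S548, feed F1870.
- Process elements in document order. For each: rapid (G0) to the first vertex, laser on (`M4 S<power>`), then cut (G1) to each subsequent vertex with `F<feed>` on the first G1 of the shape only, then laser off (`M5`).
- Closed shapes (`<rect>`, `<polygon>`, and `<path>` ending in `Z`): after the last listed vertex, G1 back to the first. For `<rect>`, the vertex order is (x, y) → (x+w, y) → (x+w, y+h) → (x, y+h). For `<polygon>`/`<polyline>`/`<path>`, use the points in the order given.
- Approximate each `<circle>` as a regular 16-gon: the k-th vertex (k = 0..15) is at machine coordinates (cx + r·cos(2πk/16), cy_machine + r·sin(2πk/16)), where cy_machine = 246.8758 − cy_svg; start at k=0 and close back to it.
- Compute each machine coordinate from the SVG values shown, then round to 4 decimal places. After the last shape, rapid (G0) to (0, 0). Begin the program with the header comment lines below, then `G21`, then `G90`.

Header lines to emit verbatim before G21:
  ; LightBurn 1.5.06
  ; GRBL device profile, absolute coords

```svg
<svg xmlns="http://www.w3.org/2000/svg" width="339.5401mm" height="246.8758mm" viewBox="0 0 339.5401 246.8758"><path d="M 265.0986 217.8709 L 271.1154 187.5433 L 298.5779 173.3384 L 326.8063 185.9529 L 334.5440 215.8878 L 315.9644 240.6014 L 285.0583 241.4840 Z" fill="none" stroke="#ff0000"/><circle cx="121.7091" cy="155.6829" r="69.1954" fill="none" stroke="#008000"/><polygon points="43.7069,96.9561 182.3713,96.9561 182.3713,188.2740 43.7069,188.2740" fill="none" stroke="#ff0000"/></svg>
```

; LightBurn 1.5.06
; GRBL device profile, absolute coords
G21
G90
G0 X265.0986 Y29.0049
M4 S222
G1 X271.1154 Y59.3325 F3736
G1 X298.5779 Y73.5374
G1 X326.8063 Y60.9229
G1 X334.5440 Y30.9880
G1 X315.9644 Y6.2744
G1 X285.0583 Y5.3918
G1 X265.0986 Y29.0049
M5
G0 X190.9045 Y91.1929
M4 S548
G1 X185.6373 Y117.6728 F1870
G1 X170.6376 Y140.1214
G1 X148.1890 Y155.1211
G1 X121.7091 Y160.3883
G1 X95.2292 Y155.1211
G1 X72.7806 Y140.1214
G1 X57.7809 Y117.6728
G1 X52.5137 Y91.1929
G1 X57.7809 Y64.7130
G1 X72.7806 Y42.2644
G1 X95.2292 Y27.2647
G1 X121.7091 Y21.9975
G1 X148.1890 Y27.2647
G1 X170.6376 Y42.2644
G1 X185.6373 Y64.7130
G1 X190.9045 Y91.1929
M5
G0 X43.7069 Y149.9197
M4 S222
G1 X182.3713 Y149.9197 F3736
G1 X182.3713 Y58.6018
G1 X43.7069 Y58.6018
G1 X43.7069 Y149.9197
M5
G0 X0.0000 Y0.0000

Since the viewBox matches the mm dimensions, user units are millimetres directly. The only transform is the Y-flip y_m = 246.8758 − y_svg.

Shape 1 is a regular polygon drawn with `<path>`. Its stroke #ff0000 means engrave at S222, F3736. After flipping Y the toolpath is (265.0986,29.0049) → (271.1154,59.3325) → (298.5779,73.5374) → (326.8063,60.9229) → (334.5440,30.9880) → (315.9644,6.2744) → (285.0583,5.3918) → (265.0986,29.0049), returning to the start.

Shape 2 is a circle drawn with `<circle>`. Its stroke #008000 means score at S548, F1870. After flipping Y the toolpath is (190.9045,91.1929) → (185.6373,117.6728) → (170.6376,140.1214) → (148.1890,155.1211) → (121.7091,160.3883) → (95.2292,155.1211) → (72.7806,140.1214) → (57.7809,117.6728) → (52.5137,91.1929) → (57.7809,64.7130) → (72.7806,42.2644) → (95.2292,27.2647) → (121.7091,21.9975) → (148.1890,27.2647) → (170.6376,42.2644) → (185.6373,64.7130) → (190.9045,91.1929), returning to the start.

Shape 3 is a rectangle drawn with `<polygon>`. Its stroke #ff0000 means engrave at S222, F3736. After flipping Y the toolpath is (43.7069,149.9197) → (182.3713,149.9197) → (182.3713,58.6018) → (43.7069,58.6018) → (43.7069,149.9197), returning to the start.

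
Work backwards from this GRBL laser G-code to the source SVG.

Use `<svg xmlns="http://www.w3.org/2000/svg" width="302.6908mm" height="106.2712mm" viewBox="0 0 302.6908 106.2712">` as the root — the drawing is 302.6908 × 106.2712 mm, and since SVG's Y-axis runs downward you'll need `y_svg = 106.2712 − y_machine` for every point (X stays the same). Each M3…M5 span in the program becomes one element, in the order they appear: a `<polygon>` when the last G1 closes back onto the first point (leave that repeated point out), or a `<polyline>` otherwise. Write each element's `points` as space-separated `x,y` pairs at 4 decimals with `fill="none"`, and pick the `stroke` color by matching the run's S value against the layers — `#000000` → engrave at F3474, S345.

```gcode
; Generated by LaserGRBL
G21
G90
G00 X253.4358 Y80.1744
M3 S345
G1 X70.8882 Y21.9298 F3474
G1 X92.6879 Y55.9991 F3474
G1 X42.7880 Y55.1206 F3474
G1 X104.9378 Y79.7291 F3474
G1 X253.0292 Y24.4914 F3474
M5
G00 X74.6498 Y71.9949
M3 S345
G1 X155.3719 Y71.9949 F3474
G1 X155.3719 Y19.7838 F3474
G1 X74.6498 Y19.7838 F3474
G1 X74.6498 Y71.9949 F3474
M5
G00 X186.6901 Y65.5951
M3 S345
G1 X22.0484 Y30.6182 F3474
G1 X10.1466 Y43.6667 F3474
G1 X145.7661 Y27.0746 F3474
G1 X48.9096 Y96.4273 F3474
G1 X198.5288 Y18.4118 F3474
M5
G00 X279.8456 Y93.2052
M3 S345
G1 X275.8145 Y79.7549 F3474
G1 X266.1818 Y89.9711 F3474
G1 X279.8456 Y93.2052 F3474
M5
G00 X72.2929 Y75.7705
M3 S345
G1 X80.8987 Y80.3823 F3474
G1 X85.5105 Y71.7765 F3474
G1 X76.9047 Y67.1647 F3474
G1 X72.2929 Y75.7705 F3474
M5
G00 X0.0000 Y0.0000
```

<svg xmlns="http://www.w3.org/2000/svg" width="302.6908mm" height="106.2712mm" viewBox="0 0 302.6908 106.2712">
  <polyline points="253.4358,26.0968 70.8882,84.3414 92.6879,50.2721 42.7880,51.1506 104.9378,26.5421 253.0292,81.7798" fill="none" stroke="#000000"/>
  <polygon points="74.6498,34.2763 155.3719,34.2763 155.3719,86.4874 74.6498,86.4874" fill="none" stroke="#000000"/>
  <polyline points="186.6901,40.6761 22.0484,75.6530 10.1466,62.6045 145.7661,79.1966 48.9096,9.8439 198.5288,87.8594" fill="none" stroke="#000000"/>
  <polygon points="279.8456,13.0660 275.8145,26.5163 266.1818,16.3001" fill="none" stroke="#000000"/>
  <polygon points="72.2929,30.5007 80.8987,25.8889 85.5105,34.4947 76.9047,39.1065" fill="none" stroke="#000000"/>
</svg>

Each laser-on run becomes one SVG element. Flip Y back into SVG space with y_svg = 106.2712 − y_machine. Every run uses S345, so all elements get stroke `#000000` (engrave).

Run 1: The run is open, so emit a `<polyline>` with points (Y-flipped): 253.4358,26.0968 70.8882,84.3414 92.6879,50.2721 42.7880,51.1506 104.9378,26.5421 253.0292,81.7798.

Run 2: The run returns to its start, so emit a `<polygon>` with points (Y-flipped): 74.6498,34.2763 155.3719,34.2763 155.3719,86.4874 74.6498,86.4874.

Run 3: The run is open, so emit a `<polyline>` with points (Y-flipped): 186.6901,40.6761 22.0484,75.6530 10.1466,62.6045 145.7661,79.1966 48.9096,9.8439 198.5288,87.8594.

Run 4: The run returns to its start, so emit a `<polygon>` with points (Y-flipped): 279.8456,13.0660 275.8145,26.5163 266.1818,16.3001.

Run 5: The run returns to its start, so emit a `<polygon>` with points (Y-flipped): 72.2929,30.5007 80.8987,25.8889 85.5105,34.4947 76.9047,39.1065.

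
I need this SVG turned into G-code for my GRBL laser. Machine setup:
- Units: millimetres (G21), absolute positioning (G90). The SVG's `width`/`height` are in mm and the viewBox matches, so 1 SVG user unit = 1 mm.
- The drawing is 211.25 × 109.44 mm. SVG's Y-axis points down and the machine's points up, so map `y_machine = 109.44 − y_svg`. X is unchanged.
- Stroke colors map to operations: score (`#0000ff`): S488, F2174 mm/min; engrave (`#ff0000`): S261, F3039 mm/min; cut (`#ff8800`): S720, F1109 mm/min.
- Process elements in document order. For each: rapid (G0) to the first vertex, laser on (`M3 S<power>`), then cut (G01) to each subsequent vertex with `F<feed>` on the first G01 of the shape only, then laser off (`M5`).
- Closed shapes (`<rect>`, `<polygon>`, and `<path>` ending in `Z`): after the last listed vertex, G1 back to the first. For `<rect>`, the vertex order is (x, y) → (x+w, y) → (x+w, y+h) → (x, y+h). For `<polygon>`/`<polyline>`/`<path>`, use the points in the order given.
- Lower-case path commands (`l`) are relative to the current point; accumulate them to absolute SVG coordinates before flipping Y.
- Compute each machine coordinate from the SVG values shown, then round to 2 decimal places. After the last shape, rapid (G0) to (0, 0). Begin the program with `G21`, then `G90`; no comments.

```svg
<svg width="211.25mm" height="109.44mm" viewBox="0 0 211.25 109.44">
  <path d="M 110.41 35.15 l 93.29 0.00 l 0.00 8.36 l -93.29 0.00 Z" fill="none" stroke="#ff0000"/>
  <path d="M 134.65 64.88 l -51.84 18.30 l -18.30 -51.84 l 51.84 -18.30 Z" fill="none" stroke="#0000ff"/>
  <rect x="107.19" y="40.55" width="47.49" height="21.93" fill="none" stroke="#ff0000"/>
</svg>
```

1 u = 1 mm; y_m = 109.44 − y.

[1] `<path>` rectangle, #ff0000→engrave S261 F3039: (110.41,74.29) → (203.70,74.29) → (203.70,65.93) → (110.41,65.93) → (110.41,74.29) (closed)

[2] `<path>` regular polygon, #0000ff→score S488 F2174: (134.65,44.56) → (82.81,26.26) → (64.51,78.10) → (116.35,96.40) → (134.65,44.56) (closed)

[3] `<rect>` rectangle, #ff0000→engrave S261 F3039: (107.19,68.89) → (154.68,68.89) → (154.68,46.96) → (107.19,46.96) → (107.19,68.89) (closed)

G21
G90
G0 X110.41 Y74.29
M3 S261
G01 X203.70 Y74.29 F3039
G01 X203.70 Y65.93
G01 X110.41 Y65.93
G01 X110.41 Y74.29
M5
G0 X134.65 Y44.56
M3 S488
G01 X82.81 Y26.26 F2174
G01 X64.51 Y78.10
G01 X116.35 Y96.40
G01 X134.65 Y44.56
M5
G0 X107.19 Y68.89
M3 S261
G01 X154.68 Y68.89 F3039
G01 X154.68 Y46.96
G01 X107.19 Y46.96
G01 X107.19 Y68.89
M5
G0 X0.00 Y0.00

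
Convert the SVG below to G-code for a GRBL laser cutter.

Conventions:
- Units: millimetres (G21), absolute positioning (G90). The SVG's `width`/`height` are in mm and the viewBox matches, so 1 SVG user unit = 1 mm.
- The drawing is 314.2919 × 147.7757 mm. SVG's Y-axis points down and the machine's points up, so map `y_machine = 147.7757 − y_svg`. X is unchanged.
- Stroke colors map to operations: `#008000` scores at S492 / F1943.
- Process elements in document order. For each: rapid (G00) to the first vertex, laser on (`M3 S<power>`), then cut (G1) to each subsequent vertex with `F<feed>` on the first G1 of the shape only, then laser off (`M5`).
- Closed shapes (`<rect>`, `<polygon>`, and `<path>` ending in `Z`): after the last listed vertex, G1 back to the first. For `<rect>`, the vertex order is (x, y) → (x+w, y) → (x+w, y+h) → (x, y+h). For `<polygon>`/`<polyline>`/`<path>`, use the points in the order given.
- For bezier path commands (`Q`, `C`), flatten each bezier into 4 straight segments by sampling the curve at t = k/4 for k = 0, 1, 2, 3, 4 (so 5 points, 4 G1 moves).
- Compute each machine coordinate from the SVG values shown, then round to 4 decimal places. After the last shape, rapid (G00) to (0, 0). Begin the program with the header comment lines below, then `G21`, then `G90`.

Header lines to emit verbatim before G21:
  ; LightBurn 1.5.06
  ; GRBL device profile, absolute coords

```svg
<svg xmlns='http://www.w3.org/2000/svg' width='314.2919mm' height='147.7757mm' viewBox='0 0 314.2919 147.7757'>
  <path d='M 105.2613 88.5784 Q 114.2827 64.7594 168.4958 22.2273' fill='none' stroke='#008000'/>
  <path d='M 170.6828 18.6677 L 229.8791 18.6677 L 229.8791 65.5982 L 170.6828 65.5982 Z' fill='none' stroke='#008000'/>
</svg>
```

1 u = 1 mm; y_m = 147.7757 − y.

[1] `<path>` quadratic bezier, #008000→score S492 F1943: (105.2613,59.1973) → (112.5965,72.2764) → (125.5806,87.6946) → (144.2137,105.4519) → (168.4958,125.5484)

[2] `<path>` rectangle, #008000→score S492 F1943: (170.6828,129.1080) → (229.8791,129.1080) → (229.8791,82.1775) → (170.6828,82.1775) → (170.6828,129.1080) (closed)

; LightBurn 1.5.06
; GRBL device profile, absolute coords
G21
G90
G00 X105.2613 Y59.1973
M3 S492
G1 X112.5965 Y72.2764 F1943
G1 X125.5806 Y87.6946
G1 X144.2137 Y105.4519
G1 X168.4958 Y125.5484
M5
G00 X170.6828 Y129.1080
M3 S492
G1 X229.8791 Y129.1080 F1943
G1 X229.8791 Y82.1775
G1 X170.6828 Y82.1775
G1 X170.6828 Y129.1080
M5
G00 X0.0000 Y0.0000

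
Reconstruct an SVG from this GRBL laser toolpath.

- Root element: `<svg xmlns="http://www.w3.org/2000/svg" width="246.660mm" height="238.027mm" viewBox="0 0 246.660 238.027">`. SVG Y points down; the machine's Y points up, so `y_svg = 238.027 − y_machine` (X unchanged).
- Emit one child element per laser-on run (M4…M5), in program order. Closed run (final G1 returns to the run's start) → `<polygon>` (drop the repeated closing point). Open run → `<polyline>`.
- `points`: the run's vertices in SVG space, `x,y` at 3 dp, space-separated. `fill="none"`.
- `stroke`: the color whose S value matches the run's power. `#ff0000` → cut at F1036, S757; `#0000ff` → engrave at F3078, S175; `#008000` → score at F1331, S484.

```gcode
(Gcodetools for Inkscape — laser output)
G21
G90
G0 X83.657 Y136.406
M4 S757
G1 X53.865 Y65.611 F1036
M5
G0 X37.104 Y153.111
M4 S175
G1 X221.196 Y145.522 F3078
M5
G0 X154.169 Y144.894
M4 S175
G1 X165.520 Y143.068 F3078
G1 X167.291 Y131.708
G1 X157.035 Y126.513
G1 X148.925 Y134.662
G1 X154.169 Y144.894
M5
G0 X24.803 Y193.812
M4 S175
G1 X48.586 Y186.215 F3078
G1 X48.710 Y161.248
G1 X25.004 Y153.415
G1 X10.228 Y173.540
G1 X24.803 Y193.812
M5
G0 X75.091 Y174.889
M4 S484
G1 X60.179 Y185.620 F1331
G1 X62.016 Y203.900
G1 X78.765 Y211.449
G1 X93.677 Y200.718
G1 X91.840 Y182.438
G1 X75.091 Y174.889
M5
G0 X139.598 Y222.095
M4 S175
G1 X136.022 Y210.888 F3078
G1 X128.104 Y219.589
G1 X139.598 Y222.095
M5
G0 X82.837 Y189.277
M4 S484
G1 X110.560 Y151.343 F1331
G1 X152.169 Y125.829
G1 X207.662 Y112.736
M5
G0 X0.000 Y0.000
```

<svg xmlns="http://www.w3.org/2000/svg" width="246.660mm" height="238.027mm" viewBox="0 0 246.660 238.027">
  <polyline points="83.657,101.621 53.865,172.416" fill="none" stroke="#ff0000"/>
  <polyline points="37.104,84.916 221.196,92.505" fill="none" stroke="#0000ff"/>
  <polygon points="154.169,93.133 165.520,94.959 167.291,106.319 157.035,111.514 148.925,103.365" fill="none" stroke="#0000ff"/>
  <polygon points="24.803,44.215 48.586,51.812 48.710,76.779 25.004,84.612 10.228,64.487" fill="none" stroke="#0000ff"/>
  <polygon points="75.091,63.138 60.179,52.407 62.016,34.127 78.765,26.578 93.677,37.309 91.840,55.589" fill="none" stroke="#008000"/>
  <polygon points="139.598,15.932 136.022,27.139 128.104,18.438" fill="none" stroke="#0000ff"/>
  <polyline points="82.837,48.750 110.560,86.684 152.169,112.198 207.662,125.291" fill="none" stroke="#008000"/>
</svg>

y_svg = 238.027 − y_m.

[1] S757→`#ff0000` (cut); open run; points: 83.657,101.621 53.865,172.416

[2] S175→`#0000ff` (engrave); open run; points: 37.104,84.916 221.196,92.505

[3] S175→`#0000ff` (engrave); closed run; points: 154.169,93.133 165.520,94.959 167.291,106.319 157.035,111.514 148.925,103.365

[4] S175→`#0000ff` (engrave); closed run; points: 24.803,44.215 48.586,51.812 48.710,76.779 25.004,84.612 10.228,64.487

[5] S484→`#008000` (score); closed run; points: 75.091,63.138 60.179,52.407 62.016,34.127 78.765,26.578 93.677,37.309 91.840,55.589

[6] S175→`#0000ff` (engrave); closed run; points: 139.598,15.932 136.022,27.139 128.104,18.438

[7] S484→`#008000` (score); open run; points: 82.837,48.750 110.560,86.684 152.169,112.198 207.662,125.291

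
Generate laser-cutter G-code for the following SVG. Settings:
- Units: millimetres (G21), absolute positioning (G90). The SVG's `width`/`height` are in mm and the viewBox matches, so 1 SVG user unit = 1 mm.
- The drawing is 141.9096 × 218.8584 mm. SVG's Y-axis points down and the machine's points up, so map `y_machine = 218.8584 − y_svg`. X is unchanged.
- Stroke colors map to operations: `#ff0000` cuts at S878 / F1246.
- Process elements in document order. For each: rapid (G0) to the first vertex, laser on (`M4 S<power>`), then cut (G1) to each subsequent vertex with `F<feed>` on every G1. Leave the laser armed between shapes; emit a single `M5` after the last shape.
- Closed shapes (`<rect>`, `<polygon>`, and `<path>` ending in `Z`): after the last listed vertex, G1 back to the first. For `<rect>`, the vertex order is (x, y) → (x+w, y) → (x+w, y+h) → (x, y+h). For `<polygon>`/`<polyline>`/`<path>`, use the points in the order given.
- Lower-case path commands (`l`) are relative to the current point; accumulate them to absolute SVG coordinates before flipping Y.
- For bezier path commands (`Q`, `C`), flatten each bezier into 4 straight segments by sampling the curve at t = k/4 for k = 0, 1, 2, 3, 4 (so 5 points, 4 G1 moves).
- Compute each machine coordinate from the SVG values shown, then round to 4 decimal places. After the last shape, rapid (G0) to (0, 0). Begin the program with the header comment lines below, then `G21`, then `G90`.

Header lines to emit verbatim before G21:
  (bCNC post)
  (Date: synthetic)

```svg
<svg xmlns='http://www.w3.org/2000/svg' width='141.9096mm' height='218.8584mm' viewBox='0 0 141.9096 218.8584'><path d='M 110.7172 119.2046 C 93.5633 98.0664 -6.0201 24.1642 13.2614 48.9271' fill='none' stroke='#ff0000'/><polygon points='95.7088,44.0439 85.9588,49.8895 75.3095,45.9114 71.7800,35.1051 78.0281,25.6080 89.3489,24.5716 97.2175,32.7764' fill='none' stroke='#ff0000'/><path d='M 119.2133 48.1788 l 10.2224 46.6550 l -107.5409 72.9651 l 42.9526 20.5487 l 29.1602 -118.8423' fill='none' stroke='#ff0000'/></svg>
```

(bCNC post)
(Date: synthetic)
G21
G90
G0 X110.7172 Y99.6538
M4 S878
G1 X85.5415 Y123.0346 F1246
G1 X48.3260 Y152.0055 F1246
G1 X17.9422 Y172.3698 F1246
G1 X13.2614 Y169.9313 F1246
G0 X95.7088 Y174.8145
M4 S878
G1 X85.9588 Y168.9689 F1246
G1 X75.3095 Y172.9470 F1246
G1 X71.7800 Y183.7533 F1246
G1 X78.0281 Y193.2504 F1246
G1 X89.3489 Y194.2868 F1246
G1 X97.2175 Y186.0820 F1246
G1 X95.7088 Y174.8145 F1246
G0 X119.2133 Y170.6796
M4 S878
G1 X129.4357 Y124.0246 F1246
G1 X21.8948 Y51.0595 F1246
G1 X64.8474 Y30.5108 F1246
G1 X94.0076 Y149.3531 F1246
M5
G0 X0.0000 Y0.0000

1 u = 1 mm; y_m = 218.8584 − y.

[1] `<path>` cubic bezier, #ff0000→cut S878 F1246: (110.7172,99.6538) → (85.5415,123.0346) → (48.3260,152.0055) → (17.9422,172.3698) → (13.2614,169.9313)

[2] `<polygon>` regular polygon, #ff0000→cut S878 F1246: (95.7088,174.8145) → (85.9588,168.9689) → (75.3095,172.9470) → (71.7800,183.7533) → (78.0281,193.2504) → (89.3489,194.2868) → (97.2175,186.0820) → (95.7088,174.8145) (closed)

[3] `<path>` open polyline, #ff0000→cut S878 F1246: (119.2133,170.6796) → (129.4357,124.0246) → (21.8948,51.0595) → (64.8474,30.5108) → (94.0076,149.3531)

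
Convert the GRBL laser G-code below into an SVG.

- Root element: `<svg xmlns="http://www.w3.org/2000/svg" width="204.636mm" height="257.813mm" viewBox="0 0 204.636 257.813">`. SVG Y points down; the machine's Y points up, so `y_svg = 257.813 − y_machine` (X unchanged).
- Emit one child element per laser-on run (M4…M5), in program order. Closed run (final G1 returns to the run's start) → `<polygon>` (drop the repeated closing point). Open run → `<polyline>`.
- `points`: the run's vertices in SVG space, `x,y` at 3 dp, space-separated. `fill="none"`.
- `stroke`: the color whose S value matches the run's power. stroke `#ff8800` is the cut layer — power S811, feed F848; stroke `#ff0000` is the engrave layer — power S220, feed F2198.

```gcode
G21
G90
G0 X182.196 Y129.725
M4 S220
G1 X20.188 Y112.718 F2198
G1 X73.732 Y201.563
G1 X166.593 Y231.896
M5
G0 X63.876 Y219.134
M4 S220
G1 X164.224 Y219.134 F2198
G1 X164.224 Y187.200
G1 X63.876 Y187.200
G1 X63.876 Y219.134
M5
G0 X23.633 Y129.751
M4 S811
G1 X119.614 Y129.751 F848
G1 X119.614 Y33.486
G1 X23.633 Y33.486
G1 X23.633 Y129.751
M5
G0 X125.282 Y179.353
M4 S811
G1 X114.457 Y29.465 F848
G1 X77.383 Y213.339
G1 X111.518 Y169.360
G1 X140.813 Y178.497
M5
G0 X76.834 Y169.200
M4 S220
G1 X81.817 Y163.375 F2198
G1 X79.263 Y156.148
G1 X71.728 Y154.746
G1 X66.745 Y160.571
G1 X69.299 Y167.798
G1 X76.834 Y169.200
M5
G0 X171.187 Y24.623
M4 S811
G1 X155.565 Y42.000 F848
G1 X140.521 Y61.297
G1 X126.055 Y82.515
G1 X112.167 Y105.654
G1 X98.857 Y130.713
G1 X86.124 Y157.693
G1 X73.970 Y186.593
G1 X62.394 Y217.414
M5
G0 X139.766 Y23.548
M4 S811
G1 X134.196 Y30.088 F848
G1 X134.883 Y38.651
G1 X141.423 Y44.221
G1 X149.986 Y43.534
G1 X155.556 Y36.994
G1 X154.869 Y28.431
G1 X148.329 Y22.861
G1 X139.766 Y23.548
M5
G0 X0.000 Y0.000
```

Machine Y-up, SVG Y-down with viewBox height 257.813, so y_svg = 257.813 − y_machine; X carries over.

Run 1: the run's S220 means `#ff0000` (engrave). The run is open, so emit a `<polyline>` with points (Y-flipped): 182.196,128.088 20.188,145.095 73.732,56.250 166.593,25.917.

Run 2: the run's S220 means `#ff0000` (engrave). The run returns to its start, so emit a `<polygon>` with points (Y-flipped): 63.876,38.679 164.224,38.679 164.224,70.613 63.876,70.613.

Run 3: S811 ⇒ cut layer `#ff8800`. The run returns to its start, so emit a `<polygon>` with points (Y-flipped): 23.633,128.062 119.614,128.062 119.614,224.327 23.633,224.327.

Run 4: power S811 maps to stroke `#ff8800` (cut). The run is open, so emit a `<polyline>` with points (Y-flipped): 125.282,78.460 114.457,228.348 77.383,44.474 111.518,88.453 140.813,79.316.

Run 5: S220 ⇒ engrave layer `#ff0000`. The run returns to its start, so emit a `<polygon>` with points (Y-flipped): 76.834,88.613 81.817,94.438 79.263,101.665 71.728,103.067 66.745,97.242 69.299,90.015.

Run 6: power S811 maps to stroke `#ff8800` (cut). The run is open, so emit a `<polyline>` with points (Y-flipped): 171.187,233.190 155.565,215.813 140.521,196.516 126.055,175.298 112.167,152.159 98.857,127.100 86.124,100.120 73.970,71.220 62.394,40.399.

Run 7: power S811 maps to stroke `#ff8800` (cut). The run returns to its start, so emit a `<polygon>` with points (Y-flipped): 139.766,234.265 134.196,227.725 134.883,219.162 141.423,213.592 149.986,214.279 155.556,220.819 154.869,229.382 148.329,234.952.

<svg xmlns="http://www.w3.org/2000/svg" width="204.636mm" height="257.813mm" viewBox="0 0 204.636 257.813">
  <polyline points="182.196,128.088 20.188,145.095 73.732,56.250 166.593,25.917" fill="none" stroke="#ff0000"/>
  <polygon points="63.876,38.679 164.224,38.679 164.224,70.613 63.876,70.613" fill="none" stroke="#ff0000"/>
  <polygon points="23.633,128.062 119.614,128.062 119.614,224.327 23.633,224.327" fill="none" stroke="#ff8800"/>
  <polyline points="125.282,78.460 114.457,228.348 77.383,44.474 111.518,88.453 140.813,79.316" fill="none" stroke="#ff8800"/>
  <polygon points="76.834,88.613 81.817,94.438 79.263,101.665 71.728,103.067 66.745,97.242 69.299,90.015" fill="none" stroke="#ff0000"/>
  <polyline points="171.187,233.190 155.565,215.813 140.521,196.516 126.055,175.298 112.167,152.159 98.857,127.100 86.124,100.120 73.970,71.220 62.394,40.399" fill="none" stroke="#ff8800"/>
  <polygon points="139.766,234.265 134.196,227.725 134.883,219.162 141.423,213.592 149.986,214.279 155.556,220.819 154.869,229.382 148.329,234.952" fill="none" stroke="#ff8800"/>
</svg>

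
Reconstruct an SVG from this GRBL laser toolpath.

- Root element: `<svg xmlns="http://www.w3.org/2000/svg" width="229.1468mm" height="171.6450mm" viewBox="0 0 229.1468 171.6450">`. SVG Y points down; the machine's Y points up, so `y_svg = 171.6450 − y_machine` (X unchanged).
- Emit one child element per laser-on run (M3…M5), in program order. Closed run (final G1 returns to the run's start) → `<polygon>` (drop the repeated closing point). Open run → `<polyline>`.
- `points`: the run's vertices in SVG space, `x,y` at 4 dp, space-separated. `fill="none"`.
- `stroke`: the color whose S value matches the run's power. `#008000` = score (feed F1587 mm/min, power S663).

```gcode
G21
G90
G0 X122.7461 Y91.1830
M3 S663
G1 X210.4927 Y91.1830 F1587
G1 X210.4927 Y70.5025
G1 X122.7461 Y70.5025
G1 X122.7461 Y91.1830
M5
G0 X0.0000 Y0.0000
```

<svg xmlns="http://www.w3.org/2000/svg" width="229.1468mm" height="171.6450mm" viewBox="0 0 229.1468 171.6450">
  <polygon points="122.7461,80.4620 210.4927,80.4620 210.4927,101.1425 122.7461,101.1425" fill="none" stroke="#008000"/>
</svg>

y_svg = 171.6450 − y_m. Every run uses S663, so all elements get stroke `#008000` (score).

[1] closed run; points: 122.7461,80.4620 210.4927,80.4620 210.4927,101.1425 122.7461,101.1425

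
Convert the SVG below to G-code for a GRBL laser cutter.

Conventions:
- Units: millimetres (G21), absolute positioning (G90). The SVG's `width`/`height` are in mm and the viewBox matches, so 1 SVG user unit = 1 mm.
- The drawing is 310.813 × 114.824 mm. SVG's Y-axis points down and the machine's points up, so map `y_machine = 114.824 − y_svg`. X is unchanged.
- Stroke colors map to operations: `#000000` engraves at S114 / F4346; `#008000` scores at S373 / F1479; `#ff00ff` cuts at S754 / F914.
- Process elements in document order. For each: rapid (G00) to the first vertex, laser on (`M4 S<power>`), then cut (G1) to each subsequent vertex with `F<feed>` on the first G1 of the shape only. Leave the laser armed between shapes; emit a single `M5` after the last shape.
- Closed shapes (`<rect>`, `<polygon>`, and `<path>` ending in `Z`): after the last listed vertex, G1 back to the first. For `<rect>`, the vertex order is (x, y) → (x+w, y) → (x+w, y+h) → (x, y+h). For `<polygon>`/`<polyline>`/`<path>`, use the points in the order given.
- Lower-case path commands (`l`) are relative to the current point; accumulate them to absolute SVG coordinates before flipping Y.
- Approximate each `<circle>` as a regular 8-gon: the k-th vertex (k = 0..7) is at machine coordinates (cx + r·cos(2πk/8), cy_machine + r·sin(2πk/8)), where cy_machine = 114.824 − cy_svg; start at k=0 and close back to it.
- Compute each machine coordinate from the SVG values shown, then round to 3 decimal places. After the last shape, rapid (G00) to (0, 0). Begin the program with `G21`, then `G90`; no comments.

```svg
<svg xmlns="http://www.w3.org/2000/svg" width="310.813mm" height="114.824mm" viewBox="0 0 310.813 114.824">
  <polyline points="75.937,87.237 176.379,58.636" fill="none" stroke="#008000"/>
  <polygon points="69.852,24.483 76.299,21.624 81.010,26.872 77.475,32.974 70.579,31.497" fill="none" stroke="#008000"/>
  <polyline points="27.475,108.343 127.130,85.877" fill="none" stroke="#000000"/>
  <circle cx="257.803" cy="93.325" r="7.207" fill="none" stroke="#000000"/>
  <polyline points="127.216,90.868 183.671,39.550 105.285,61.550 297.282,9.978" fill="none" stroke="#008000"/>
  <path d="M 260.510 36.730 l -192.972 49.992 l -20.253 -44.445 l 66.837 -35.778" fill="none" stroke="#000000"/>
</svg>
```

Since the viewBox matches the mm dimensions, user units are millimetres directly. The only transform is the Y-flip y_m = 114.824 − y_svg.

Shape 1 is a line segment drawn with `<polyline>`. Its stroke #008000 means score at S373, F1479. After flipping Y the toolpath is (75.937,27.587) → (176.379,56.188).

Shape 2 is a regular polygon drawn with `<polygon>`. Its stroke #008000 means score at S373, F1479. After flipping Y the toolpath is (69.852,90.341) → (76.299,93.200) → (81.010,87.952) → (77.475,81.850) → (70.579,83.327) → (69.852,90.341), returning to the start.

Shape 3 is a line segment drawn with `<polyline>`. Its stroke #000000 means engrave at S114, F4346. After flipping Y the toolpath is (27.475,6.481) → (127.130,28.947).

Shape 4 is a circle drawn with `<circle>`. Its stroke #000000 means engrave at S114, F4346. After flipping Y the toolpath is (265.010,21.499) → (262.899,26.595) → (257.803,28.706) → (252.707,26.595) → (250.596,21.499) → (252.707,16.403) → (257.803,14.292) → (262.899,16.403) → (265.010,21.499), returning to the start.

Shape 5 is a open polyline drawn with `<polyline>`. Its stroke #008000 means score at S373, F1479. After flipping Y the toolpath is (127.216,23.956) → (183.671,75.274) → (105.285,53.274) → (297.282,104.846).

Shape 6 is a open polyline drawn with `<path>`. Its stroke #000000 means engrave at S114, F4346. After flipping Y the toolpath is (260.510,78.094) → (67.538,28.102) → (47.285,72.547) → (114.122,108.325).

G21
G90
G00 X75.937 Y27.587
M4 S373
G1 X176.379 Y56.188 F1479
G00 X69.852 Y90.341
M4 S373
G1 X76.299 Y93.200 F1479
G1 X81.010 Y87.952
G1 X77.475 Y81.850
G1 X70.579 Y83.327
G1 X69.852 Y90.341
G00 X27.475 Y6.481
M4 S114
G1 X127.130 Y28.947 F4346
G00 X265.010 Y21.499
M4 S114
G1 X262.899 Y26.595 F4346
G1 X257.803 Y28.706
G1 X252.707 Y26.595
G1 X250.596 Y21.499
G1 X252.707 Y16.403
G1 X257.803 Y14.292
G1 X262.899 Y16.403
G1 X265.010 Y21.499
G00 X127.216 Y23.956
M4 S373
G1 X183.671 Y75.274 F1479
G1 X105.285 Y53.274
G1 X297.282 Y104.846
G00 X260.510 Y78.094
M4 S114
G1 X67.538 Y28.102 F4346
G1 X47.285 Y72.547
G1 X114.122 Y108.325
M5
G00 X0.000 Y0.000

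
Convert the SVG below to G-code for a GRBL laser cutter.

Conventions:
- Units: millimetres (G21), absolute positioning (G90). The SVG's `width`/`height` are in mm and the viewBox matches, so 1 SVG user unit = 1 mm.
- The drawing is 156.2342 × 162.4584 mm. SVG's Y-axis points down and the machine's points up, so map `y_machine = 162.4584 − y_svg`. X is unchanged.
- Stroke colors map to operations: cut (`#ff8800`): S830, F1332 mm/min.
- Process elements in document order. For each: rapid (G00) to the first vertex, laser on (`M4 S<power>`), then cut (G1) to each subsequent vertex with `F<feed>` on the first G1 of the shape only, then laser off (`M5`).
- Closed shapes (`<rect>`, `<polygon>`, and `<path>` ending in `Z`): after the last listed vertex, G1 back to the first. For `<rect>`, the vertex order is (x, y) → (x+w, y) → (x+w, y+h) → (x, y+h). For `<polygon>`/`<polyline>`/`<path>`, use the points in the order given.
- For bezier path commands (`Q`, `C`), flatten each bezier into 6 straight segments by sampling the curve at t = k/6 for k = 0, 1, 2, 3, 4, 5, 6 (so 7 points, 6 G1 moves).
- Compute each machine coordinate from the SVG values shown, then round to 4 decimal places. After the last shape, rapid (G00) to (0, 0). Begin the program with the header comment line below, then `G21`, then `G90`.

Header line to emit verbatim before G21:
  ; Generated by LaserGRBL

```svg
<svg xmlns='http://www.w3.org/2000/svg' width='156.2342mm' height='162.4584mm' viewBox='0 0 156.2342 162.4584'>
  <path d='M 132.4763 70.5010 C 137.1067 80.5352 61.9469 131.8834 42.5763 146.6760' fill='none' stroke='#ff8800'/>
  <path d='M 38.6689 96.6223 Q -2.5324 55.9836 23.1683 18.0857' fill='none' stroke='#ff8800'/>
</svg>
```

Since the viewBox matches the mm dimensions, user units are millimetres directly. The only transform is the Y-flip y_m = 162.4584 − y_svg.

Shape 1 is a cubic bezier drawn with `<path>`. Its stroke #ff8800 means cut at S830, F1332. After flipping Y the toolpath is (132.4763,91.9574) → (128.7700,83.8580) → (115.5314,71.0359) → (96.5267,55.6543) → (75.5218,39.8761) → (56.2830,25.8645) → (42.5763,15.7824).

Shape 2 is a quadratic bezier drawn with `<path>`. Its stroke #ff8800 means cut at S830, F1332. After flipping Y the toolpath is (38.6689,65.8361) → (26.7935,79.3062) → (18.6349,92.6240) → (14.1931,105.7896) → (13.4681,118.8029) → (16.4598,131.6639) → (23.1683,144.3727).

; Generated by LaserGRBL
G21
G90
G00 X132.4763 Y91.9574
M4 S830
G1 X128.7700 Y83.8580 F1332
G1 X115.5314 Y71.0359
G1 X96.5267 Y55.6543
G1 X75.5218 Y39.8761
G1 X56.2830 Y25.8645
G1 X42.5763 Y15.7824
M5
G00 X38.6689 Y65.8361
M4 S830
G1 X26.7935 Y79.3062 F1332
G1 X18.6349 Y92.6240
G1 X14.1931 Y105.7896
G1 X13.4681 Y118.8029
G1 X16.4598 Y131.6639
G1 X23.1683 Y144.3727
M5
G00 X0.0000 Y0.0000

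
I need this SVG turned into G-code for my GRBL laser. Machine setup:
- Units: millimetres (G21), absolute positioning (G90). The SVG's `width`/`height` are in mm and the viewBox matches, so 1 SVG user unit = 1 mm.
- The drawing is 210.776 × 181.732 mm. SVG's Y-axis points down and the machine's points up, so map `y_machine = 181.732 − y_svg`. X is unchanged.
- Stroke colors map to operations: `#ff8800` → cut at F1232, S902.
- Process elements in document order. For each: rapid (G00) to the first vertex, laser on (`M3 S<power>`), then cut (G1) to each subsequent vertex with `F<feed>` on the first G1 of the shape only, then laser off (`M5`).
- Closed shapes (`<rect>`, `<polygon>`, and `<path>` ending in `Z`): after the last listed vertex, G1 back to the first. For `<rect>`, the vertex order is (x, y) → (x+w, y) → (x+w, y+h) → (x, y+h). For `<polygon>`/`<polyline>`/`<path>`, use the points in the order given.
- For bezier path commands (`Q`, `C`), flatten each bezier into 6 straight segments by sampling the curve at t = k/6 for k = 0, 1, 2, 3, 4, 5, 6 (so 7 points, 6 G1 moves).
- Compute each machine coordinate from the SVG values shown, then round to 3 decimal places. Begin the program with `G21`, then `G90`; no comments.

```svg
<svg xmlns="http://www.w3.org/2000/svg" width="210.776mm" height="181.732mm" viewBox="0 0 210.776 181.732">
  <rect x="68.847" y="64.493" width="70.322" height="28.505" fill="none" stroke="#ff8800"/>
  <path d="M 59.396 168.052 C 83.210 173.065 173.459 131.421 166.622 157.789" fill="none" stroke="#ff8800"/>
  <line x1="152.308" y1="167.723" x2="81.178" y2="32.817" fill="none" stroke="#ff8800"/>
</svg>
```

viewBox `0 0 210.776 181.732` with mm width/height → 1 unit = 1 mm. Flip: y_m = 181.732 − y_svg.

**Shape 1** — `<rect>` rectangle, stroke `#ff8800` → cut (S902, F1232). Machine vertices: (68.847,117.239) → (139.169,117.239) → (139.169,88.734) → (68.847,88.734) → (68.847,117.239). Closed: final G1 returns to the first vertex.

**Shape 2** — `<path>` cubic bezier, stroke `#ff8800` → cut (S902, F1232). Control points (SVG): P0=(59.396,168.052), P1=(83.210,173.065), P2=(173.459,131.421), P3=(166.622,157.789); sampled at t=k/6. Machine vertices: (59.396,13.680) → (76.082,14.531) → (99.299,19.972) → (124.503,26.820) → (147.153,31.887) → (162.707,31.990) → (166.622,23.943). Open path.

**Shape 3** — `<line>` line segment, stroke `#ff8800` → cut (S902, F1232). Machine vertices: (152.308,14.009) → (81.178,148.915). Open path.

G21
G90
G00 X68.847 Y117.239
M3 S902
G1 X139.169 Y117.239 F1232
G1 X139.169 Y88.734
G1 X68.847 Y88.734
G1 X68.847 Y117.239
M5
G00 X59.396 Y13.680
M3 S902
G1 X76.082 Y14.531 F1232
G1 X99.299 Y19.972
G1 X124.503 Y26.820
G1 X147.153 Y31.887
G1 X162.707 Y31.990
G1 X166.622 Y23.943
M5
G00 X152.308 Y14.009
M3 S902
G1 X81.178 Y148.915 F1232
M5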